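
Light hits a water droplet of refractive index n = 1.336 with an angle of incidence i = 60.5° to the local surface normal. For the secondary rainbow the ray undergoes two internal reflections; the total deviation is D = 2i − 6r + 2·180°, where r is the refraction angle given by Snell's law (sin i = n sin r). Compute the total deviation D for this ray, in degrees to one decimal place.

sin r = sin 60.5° / 1.336 = 0.8704/1.336 = 0.6515; r = 40.65°.
D = 2·60.5° − 6·40.65° + 2·180° = 121.00° − 243.91° + 360° = 237.09°.

237.1°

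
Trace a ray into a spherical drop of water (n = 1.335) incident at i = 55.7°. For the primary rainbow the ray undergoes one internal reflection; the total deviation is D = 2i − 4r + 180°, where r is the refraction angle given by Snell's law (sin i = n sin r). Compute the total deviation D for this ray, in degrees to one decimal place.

sin r = sin 55.7° / 1.335 = 0.8261/1.335 = 0.6188; r = 38.23°.
D = 2·55.7° − 4·38.23° + 180° = 111.40° − 152.91° + 180° = 138.49°.

138.5°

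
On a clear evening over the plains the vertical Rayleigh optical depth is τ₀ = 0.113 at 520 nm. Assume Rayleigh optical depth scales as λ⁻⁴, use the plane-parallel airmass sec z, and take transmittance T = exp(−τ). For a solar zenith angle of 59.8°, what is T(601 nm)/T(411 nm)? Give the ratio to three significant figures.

1.57

Airmass: sec 59.8° = 1.9880.
τ(601 nm) = 0.113 × (520/601)⁴ × 1.9880 = 0.113 × 0.5604 × 1.9880 = 0.1259.
τ(411 nm) = 0.113 × (520/411)⁴ × 1.9880 = 0.113 × 2.5624 × 1.9880 = 0.5756.
T(601)/T(411) = exp(τ_B − τ_A) = exp(0.4497) = 1.5679.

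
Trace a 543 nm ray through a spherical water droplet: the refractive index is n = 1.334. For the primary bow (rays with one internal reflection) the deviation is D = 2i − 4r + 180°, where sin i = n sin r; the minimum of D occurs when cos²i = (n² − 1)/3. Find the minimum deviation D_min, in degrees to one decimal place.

cos²i = (1.77956 − 1)/3 = 0.25985; i = arccos(0.50976) = 59.352°.
sin r = sin 59.352°/1.334 = 0.64492; r = 40.159°.
D_min = 2·59.352° − 4·40.159° + 180° = 138.067°.

138.1°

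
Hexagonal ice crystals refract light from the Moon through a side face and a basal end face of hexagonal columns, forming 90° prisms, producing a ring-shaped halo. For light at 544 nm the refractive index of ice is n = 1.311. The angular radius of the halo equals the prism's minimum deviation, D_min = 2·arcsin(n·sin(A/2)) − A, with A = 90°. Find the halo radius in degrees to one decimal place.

45.9°

n·sin(A/2) = 1.311 × sin 45° = 1.311 × 0.7071 = 0.9270.
D_min = 2·arcsin(0.9270) − 90° = 2 × 67.974° − 90° = 45.949°.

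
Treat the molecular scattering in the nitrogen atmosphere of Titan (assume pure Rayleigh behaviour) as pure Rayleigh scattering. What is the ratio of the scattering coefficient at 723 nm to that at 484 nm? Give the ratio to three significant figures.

0.201

Rayleigh scattering ∝ λ⁻⁴, so the ratio of coefficients is the inverse fourth power of the wavelength ratio.
σ(723)/σ(484) = (484/723)⁴ = (0.6694)⁴ = 0.2008.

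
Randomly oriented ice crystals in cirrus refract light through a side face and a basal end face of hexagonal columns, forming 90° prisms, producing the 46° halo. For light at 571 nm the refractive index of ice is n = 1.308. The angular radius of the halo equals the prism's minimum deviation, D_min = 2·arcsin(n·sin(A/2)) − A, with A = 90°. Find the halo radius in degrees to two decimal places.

n·sin(A/2) = 1.308 × sin 45° = 1.308 × 0.7071 = 0.9249.
D_min = 2·arcsin(0.9249) − 90° = 2 × 67.653° − 90° = 45.305°.

45.31°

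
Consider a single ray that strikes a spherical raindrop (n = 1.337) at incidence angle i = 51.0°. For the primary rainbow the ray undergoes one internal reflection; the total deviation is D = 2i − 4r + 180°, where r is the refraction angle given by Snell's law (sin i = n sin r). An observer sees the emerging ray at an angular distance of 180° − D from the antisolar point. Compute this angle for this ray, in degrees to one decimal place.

40.2°

sin r = sin 51.0° / 1.337 = 0.7771/1.337 = 0.5813; r = 35.54°.
D = 2·51.0° − 4·35.54° + 180° = 102.00° − 142.16° + 180° = 139.84°.
Angle from antisolar point = 180° − D = 40.16°.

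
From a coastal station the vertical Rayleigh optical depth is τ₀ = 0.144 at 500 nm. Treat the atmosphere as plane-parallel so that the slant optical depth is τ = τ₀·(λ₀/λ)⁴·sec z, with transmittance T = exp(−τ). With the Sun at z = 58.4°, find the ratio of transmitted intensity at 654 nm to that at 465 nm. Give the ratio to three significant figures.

1.31

Airmass: sec 58.4° = 1.9084.
τ(654 nm) = 0.144 × (500/654)⁴ × 1.9084 = 0.144 × 0.3416 × 1.9084 = 0.0939.
τ(465 nm) = 0.144 × (500/465)⁴ × 1.9084 = 0.144 × 1.3368 × 1.9084 = 0.3674.
T(654)/T(465) = exp(τ_B − τ_A) = exp(0.2735) = 1.3145.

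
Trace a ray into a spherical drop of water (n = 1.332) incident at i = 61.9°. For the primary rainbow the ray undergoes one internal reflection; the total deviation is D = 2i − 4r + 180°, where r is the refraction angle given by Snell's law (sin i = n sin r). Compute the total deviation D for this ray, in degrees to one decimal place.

137.9°

sin r = sin 61.9° / 1.332 = 0.8821/1.332 = 0.6623; r = 41.47°.
D = 2·61.9° − 4·41.47° + 180° = 123.80° − 165.89° + 180° = 137.91°.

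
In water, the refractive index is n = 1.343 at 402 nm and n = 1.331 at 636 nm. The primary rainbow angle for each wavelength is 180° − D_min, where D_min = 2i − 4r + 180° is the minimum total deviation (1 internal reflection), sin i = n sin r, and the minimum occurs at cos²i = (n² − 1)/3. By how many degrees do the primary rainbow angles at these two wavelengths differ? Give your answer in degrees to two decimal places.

At 402 nm (n = 1.343): cos²i = 0.26788 → i = 58.830°, r = 39.577°, D_min = 139.354°, rainbow angle = 40.646°.
At 636 nm (n = 1.331): cos²i = 0.25719 → i = 59.527°, r = 40.356°, D_min = 137.630°, rainbow angle = 42.370°.
Angular width = |40.646° − 42.370°| = 1.724°.

1.72°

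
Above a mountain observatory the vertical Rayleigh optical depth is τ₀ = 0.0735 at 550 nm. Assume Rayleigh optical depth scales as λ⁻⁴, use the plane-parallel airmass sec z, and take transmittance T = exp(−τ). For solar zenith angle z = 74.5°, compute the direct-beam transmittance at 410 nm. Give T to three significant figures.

0.410

sec 74.5° = 3.7420.
τ = 0.0735 × (550/410)⁴ × 3.7420 = 0.0735 × 3.2383 × 3.7420 = 0.8906.
T = exp(−0.8906) = 0.4104.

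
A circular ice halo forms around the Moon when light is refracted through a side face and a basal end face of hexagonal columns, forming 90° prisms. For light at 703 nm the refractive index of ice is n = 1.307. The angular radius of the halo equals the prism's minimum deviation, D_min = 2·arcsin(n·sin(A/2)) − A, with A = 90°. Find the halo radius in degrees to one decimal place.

n·sin(A/2) = 1.307 × sin 45° = 1.307 × 0.7071 = 0.9242.
D_min = 2·arcsin(0.9242) − 90° = 2 × 67.546° − 90° = 45.093°.

45.1°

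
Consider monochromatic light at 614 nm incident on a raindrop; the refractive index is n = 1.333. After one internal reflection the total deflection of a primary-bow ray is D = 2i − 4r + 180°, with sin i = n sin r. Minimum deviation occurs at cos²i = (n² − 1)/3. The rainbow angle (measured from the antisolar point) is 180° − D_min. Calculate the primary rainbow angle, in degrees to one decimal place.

cos²i = (1.77689 − 1)/3 = 0.25896; i = arccos(0.50888) = 59.410°.
sin r = sin 59.410°/1.333 = 0.64579; r = 40.225°.
D_min = 2·59.410° − 4·40.225° + 180° = 137.922°.
Rainbow angle = 180° − D_min = 42.078°.

42.1°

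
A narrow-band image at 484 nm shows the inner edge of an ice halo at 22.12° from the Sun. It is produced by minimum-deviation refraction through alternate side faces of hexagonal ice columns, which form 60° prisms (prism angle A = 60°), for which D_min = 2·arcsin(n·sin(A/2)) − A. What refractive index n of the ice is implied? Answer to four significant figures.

Rearranging: n = sin((D_min + A)/2) / sin(A/2).
(D_min + A)/2 = (22.12° + 60°)/2 = 41.060°.
n = sin 41.060° / sin 30° = 0.6568 / 0.5000 = 1.3137.

1.314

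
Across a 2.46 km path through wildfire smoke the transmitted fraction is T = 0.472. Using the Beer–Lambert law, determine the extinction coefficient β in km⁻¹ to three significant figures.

0.305 km⁻¹

Beer–Lambert: T = exp(−βL) ⇒ β = −ln(T)/L = −ln(0.472)/2.46 = 0.7508/2.46 = 0.3052 km⁻¹.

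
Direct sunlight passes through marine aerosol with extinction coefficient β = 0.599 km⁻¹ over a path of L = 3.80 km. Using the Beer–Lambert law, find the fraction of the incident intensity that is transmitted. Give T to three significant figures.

τ = β·L = 0.599 × 3.80 = 2.2762.
T = exp(−2.2762) = 0.1027.

0.103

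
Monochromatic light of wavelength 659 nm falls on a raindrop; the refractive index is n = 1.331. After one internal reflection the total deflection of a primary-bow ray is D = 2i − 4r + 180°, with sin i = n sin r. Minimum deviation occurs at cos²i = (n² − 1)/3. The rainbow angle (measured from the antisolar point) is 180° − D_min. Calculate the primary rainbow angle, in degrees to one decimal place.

42.4°

cos²i = (1.77156 − 1)/3 = 0.25719; i = arccos(0.50714) = 59.527°.
sin r = sin 59.527°/1.331 = 0.64753; r = 40.356°.
D_min = 2·59.527° − 4·40.356° + 180° = 137.630°.
Rainbow angle = 180° − D_min = 42.370°.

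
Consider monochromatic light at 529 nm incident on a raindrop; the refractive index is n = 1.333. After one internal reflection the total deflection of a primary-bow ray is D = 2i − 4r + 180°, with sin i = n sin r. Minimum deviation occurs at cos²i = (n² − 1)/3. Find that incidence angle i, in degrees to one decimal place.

59.4°

cos²i = (1.333² − 1)/3 = (1.77689 − 1)/3 = 0.25896.
cos i = 0.50888, so i = 59.410°.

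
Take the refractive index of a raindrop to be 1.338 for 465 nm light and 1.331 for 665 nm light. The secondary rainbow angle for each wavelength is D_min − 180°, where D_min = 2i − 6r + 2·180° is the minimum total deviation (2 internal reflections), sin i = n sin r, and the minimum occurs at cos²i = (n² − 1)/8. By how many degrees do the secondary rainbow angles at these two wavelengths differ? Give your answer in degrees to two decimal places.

At 465 nm (n = 1.338): cos²i = 0.09878 → i = 71.682°, r = 45.195°, D_min = 232.193°, rainbow angle = 52.193°.
At 665 nm (n = 1.331): cos²i = 0.09645 → i = 71.907°, r = 45.575°, D_min = 230.365°, rainbow angle = 50.365°.
Angular width = |52.193° − 50.365°| = 1.828°.

1.83°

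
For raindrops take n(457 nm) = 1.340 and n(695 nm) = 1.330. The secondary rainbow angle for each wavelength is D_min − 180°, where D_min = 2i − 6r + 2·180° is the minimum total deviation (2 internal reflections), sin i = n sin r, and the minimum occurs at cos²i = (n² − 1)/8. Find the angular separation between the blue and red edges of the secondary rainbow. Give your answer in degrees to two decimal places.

At 457 nm (n = 1.340): cos²i = 0.09945 → i = 71.618°, r = 45.088°, D_min = 232.709°, rainbow angle = 52.709°.
At 695 nm (n = 1.330): cos²i = 0.09611 → i = 71.940°, r = 45.630°, D_min = 230.101°, rainbow angle = 50.101°.
Angular width = |52.709° − 50.101°| = 2.608°.

2.61°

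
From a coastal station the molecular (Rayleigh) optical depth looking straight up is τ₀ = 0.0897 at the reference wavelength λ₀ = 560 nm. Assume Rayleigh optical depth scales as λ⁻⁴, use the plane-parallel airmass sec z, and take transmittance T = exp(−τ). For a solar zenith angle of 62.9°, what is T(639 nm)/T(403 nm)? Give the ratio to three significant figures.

Airmass: sec 62.9° = 2.1952.
τ(639 nm) = 0.0897 × (560/639)⁴ × 2.1952 = 0.0897 × 0.5899 × 2.1952 = 0.1161.
τ(403 nm) = 0.0897 × (560/403)⁴ × 2.1952 = 0.0897 × 3.7285 × 2.1952 = 0.7342.
T(639)/T(403) = exp(τ_B − τ_A) = exp(0.6180) = 1.8552.

1.86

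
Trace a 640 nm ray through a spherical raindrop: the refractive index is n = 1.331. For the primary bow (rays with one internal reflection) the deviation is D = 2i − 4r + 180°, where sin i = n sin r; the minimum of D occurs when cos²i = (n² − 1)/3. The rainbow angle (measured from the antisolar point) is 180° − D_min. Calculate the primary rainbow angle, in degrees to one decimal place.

cos²i = (1.77156 − 1)/3 = 0.25719; i = arccos(0.50714) = 59.527°.
sin r = sin 59.527°/1.331 = 0.64753; r = 40.356°.
D_min = 2·59.527° − 4·40.356° + 180° = 137.630°.
Rainbow angle = 180° − D_min = 42.370°.

42.4°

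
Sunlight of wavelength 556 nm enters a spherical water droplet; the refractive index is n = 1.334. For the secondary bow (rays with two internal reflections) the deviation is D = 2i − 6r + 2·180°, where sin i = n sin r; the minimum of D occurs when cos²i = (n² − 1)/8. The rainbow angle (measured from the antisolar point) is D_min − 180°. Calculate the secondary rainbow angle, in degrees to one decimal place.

51.2°

cos²i = (1.77956 − 1)/8 = 0.09744; i = arccos(0.31216) = 71.810°.
sin r = sin 71.810°/1.334 = 0.71217; r = 45.411°.
D_min = 2·71.810° − 6·45.411° + 360° = 231.153°.
Rainbow angle = D_min − 180° = 51.153°.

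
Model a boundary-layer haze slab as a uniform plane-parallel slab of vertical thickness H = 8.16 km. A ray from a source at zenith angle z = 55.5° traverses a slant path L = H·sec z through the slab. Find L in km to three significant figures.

14.4 km

sec z = 1/cos 55.5° = 1.7655.
L = 8.16 × 1.7655 = 14.407 km.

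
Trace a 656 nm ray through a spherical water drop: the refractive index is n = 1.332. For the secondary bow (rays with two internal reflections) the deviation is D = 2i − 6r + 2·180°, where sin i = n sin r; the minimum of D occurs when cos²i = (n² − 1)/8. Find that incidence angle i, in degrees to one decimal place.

71.9°

cos²i = (1.332² − 1)/8 = (1.77422 − 1)/8 = 0.09678.
cos i = 0.31109, so i = 71.875°.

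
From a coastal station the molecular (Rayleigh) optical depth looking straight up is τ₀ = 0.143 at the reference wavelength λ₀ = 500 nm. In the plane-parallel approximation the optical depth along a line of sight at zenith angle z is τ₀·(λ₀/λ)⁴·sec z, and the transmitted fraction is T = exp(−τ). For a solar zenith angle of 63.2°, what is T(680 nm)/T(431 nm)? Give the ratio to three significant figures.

Airmass: sec 63.2° = 2.2179.
τ(680 nm) = 0.143 × (500/680)⁴ × 2.2179 = 0.143 × 0.2923 × 2.2179 = 0.0927.
τ(431 nm) = 0.143 × (500/431)⁴ × 2.2179 = 0.143 × 1.8112 × 2.2179 = 0.5744.
T(680)/T(431) = exp(τ_B − τ_A) = exp(0.4817) = 1.6189.

1.62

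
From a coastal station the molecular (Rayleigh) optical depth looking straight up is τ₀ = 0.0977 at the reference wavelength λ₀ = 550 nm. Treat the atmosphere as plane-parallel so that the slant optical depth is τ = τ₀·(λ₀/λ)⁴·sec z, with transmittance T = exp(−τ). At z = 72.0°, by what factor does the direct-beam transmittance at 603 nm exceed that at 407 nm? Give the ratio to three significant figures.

2.31

Airmass: sec 72.0° = 3.2361.
τ(603 nm) = 0.0977 × (550/603)⁴ × 3.2361 = 0.0977 × 0.6921 × 3.2361 = 0.2188.
τ(407 nm) = 0.0977 × (550/407)⁴ × 3.2361 = 0.0977 × 3.3348 × 3.2361 = 1.0544.
T(603)/T(407) = exp(τ_B − τ_A) = exp(0.8355) = 2.3060.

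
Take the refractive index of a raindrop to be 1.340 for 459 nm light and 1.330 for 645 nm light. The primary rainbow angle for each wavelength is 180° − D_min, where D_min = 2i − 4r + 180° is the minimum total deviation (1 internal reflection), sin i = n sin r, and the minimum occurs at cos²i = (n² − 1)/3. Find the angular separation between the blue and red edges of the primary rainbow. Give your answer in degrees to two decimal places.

1.45°

At 459 nm (n = 1.340): cos²i = 0.26520 → i = 59.004°, r = 39.770°, D_min = 138.929°, rainbow angle = 41.071°.
At 645 nm (n = 1.330): cos²i = 0.25630 → i = 59.585°, r = 40.422°, D_min = 137.484°, rainbow angle = 42.516°.
Angular width = |41.071° − 42.516°| = 1.445°.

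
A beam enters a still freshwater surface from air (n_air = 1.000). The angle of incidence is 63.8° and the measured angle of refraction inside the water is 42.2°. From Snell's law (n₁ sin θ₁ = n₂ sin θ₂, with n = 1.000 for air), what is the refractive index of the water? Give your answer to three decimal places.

n = sin θ_i / sin θ_r = sin 63.8° / sin 42.2° = 0.8973 / 0.6717 = 1.3358.

1.336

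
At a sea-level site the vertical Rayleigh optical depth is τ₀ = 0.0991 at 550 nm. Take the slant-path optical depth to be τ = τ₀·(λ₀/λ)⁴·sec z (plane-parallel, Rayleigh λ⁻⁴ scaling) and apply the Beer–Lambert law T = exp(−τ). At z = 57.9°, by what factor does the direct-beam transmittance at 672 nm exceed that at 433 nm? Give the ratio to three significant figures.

Airmass: sec 57.9° = 1.8818.
τ(672 nm) = 0.0991 × (550/672)⁴ × 1.8818 = 0.0991 × 0.4487 × 1.8818 = 0.0837.
τ(433 nm) = 0.0991 × (550/433)⁴ × 1.8818 = 0.0991 × 2.6031 × 1.8818 = 0.4855.
T(672)/T(433) = exp(τ_B − τ_A) = exp(0.4018) = 1.4945.

1.49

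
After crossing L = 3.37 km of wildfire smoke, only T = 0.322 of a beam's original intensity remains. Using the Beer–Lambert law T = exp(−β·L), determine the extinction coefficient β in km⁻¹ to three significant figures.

0.336 km⁻¹

Beer–Lambert: T = exp(−βL) ⇒ β = −ln(T)/L = −ln(0.322)/3.37 = 1.1332/3.37 = 0.3363 km⁻¹.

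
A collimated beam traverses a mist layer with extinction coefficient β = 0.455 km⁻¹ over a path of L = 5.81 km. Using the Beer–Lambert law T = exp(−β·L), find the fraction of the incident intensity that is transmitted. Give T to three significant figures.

0.0711

τ = β·L = 0.455 × 5.81 = 2.6435.
T = exp(−2.6435) = 0.0711.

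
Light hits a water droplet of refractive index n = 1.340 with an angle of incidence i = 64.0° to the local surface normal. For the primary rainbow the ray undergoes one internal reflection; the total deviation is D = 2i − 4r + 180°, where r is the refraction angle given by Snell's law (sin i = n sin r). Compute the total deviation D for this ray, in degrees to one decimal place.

139.5°

sin r = sin 64.0° / 1.340 = 0.8988/1.340 = 0.6707; r = 42.12°.
D = 2·64.0° − 4·42.12° + 180° = 128.00° − 168.50° + 180° = 139.50°.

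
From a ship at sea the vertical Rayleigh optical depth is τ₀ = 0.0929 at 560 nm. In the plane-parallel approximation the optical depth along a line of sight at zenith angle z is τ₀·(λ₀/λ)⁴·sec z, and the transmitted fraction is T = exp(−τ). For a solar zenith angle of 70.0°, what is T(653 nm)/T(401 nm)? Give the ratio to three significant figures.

2.43

Airmass: sec 70.0° = 2.9238.
τ(653 nm) = 0.0929 × (560/653)⁴ × 2.9238 = 0.0929 × 0.5409 × 2.9238 = 0.1469.
τ(401 nm) = 0.0929 × (560/401)⁴ × 2.9238 = 0.0929 × 3.8034 × 2.9238 = 1.0331.
T(653)/T(401) = exp(τ_B − τ_A) = exp(0.8862) = 2.4258.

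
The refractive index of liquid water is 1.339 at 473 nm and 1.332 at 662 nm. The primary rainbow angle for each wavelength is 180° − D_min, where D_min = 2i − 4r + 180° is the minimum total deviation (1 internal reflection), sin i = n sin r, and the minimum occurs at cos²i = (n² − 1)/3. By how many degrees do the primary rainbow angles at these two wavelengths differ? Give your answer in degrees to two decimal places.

1.01°

At 473 nm (n = 1.339): cos²i = 0.26431 → i = 59.062°, r = 39.834°, D_min = 138.786°, rainbow angle = 41.214°.
At 662 nm (n = 1.332): cos²i = 0.25807 → i = 59.469°, r = 40.290°, D_min = 137.776°, rainbow angle = 42.224°.
Angular width = |41.214° − 42.224°| = 1.010°.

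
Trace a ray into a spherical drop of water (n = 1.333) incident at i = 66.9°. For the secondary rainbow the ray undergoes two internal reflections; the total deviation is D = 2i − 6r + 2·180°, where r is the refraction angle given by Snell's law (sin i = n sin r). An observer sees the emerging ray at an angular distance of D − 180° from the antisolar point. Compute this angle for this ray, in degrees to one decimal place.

52.0°

sin r = sin 66.9° / 1.333 = 0.9198/1.333 = 0.6900; r = 43.63°.
D = 2·66.9° − 6·43.63° + 2·180° = 133.80° − 261.80° + 360° = 232.00°.
Angle from antisolar point = D − 180° = 52.00°.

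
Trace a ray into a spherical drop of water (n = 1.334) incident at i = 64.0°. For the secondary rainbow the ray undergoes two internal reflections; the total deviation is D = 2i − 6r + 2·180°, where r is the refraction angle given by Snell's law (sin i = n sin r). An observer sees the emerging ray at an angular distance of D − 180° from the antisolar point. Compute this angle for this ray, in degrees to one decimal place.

sin r = sin 64.0° / 1.334 = 0.8988/1.334 = 0.6738; r = 42.36°.
D = 2·64.0° − 6·42.36° + 2·180° = 128.00° − 254.15° + 360° = 233.85°.
Angle from antisolar point = D − 180° = 53.85°.

53.9°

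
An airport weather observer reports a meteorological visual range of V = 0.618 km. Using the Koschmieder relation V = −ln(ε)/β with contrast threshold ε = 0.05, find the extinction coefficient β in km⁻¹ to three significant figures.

4.85 km⁻¹

β = −ln(0.05) / V = 2.996 / 0.618 = 4.8475 km⁻¹.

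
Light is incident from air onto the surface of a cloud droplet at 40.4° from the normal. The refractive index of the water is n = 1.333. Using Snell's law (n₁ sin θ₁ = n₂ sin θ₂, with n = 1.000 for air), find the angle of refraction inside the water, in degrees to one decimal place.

29.1°

Snell: sin θ_r = sin θ_i / n = sin 40.4° / 1.333 = 0.6481 / 1.333 = 0.4862.
θ_r = arcsin(0.4862) = 29.09°.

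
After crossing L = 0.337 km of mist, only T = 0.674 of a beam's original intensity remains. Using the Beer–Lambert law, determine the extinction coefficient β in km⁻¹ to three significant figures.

Beer–Lambert: T = exp(−βL) ⇒ β = −ln(T)/L = −ln(0.674)/0.337 = 0.3945/0.337 = 1.171 km⁻¹.

1.17 km⁻¹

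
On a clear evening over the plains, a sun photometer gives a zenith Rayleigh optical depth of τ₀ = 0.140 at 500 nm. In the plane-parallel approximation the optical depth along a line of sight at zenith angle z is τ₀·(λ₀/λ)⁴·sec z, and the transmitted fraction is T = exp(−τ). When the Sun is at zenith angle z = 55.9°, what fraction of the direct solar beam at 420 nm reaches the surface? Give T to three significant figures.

0.606

sec 55.9° = 1.7837.
τ = 0.140 × (500/420)⁴ × 1.7837 = 0.140 × 2.0086 × 1.7837 = 0.5016.
T = exp(−0.5016) = 0.6056.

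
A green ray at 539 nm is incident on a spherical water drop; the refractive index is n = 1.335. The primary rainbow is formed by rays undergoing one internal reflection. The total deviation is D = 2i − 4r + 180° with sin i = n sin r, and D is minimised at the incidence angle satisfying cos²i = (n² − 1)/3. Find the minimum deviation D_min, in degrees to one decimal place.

138.2°

cos²i = (1.78222 − 1)/3 = 0.26074; i = arccos(0.51063) = 59.294°.
sin r = sin 59.294°/1.335 = 0.64405; r = 40.094°.
D_min = 2·59.294° − 4·40.094° + 180° = 138.212°.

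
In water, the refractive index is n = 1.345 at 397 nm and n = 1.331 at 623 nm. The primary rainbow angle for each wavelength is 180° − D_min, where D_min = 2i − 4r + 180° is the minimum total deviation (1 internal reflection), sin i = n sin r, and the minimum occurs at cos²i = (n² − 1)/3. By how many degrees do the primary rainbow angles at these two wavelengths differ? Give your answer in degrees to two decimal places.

At 397 nm (n = 1.345): cos²i = 0.26967 → i = 58.715°, r = 39.448°, D_min = 139.635°, rainbow angle = 40.365°.
At 623 nm (n = 1.331): cos²i = 0.25719 → i = 59.527°, r = 40.356°, D_min = 137.630°, rainbow angle = 42.370°.
Angular width = |40.365° − 42.370°| = 2.005°.

2.01°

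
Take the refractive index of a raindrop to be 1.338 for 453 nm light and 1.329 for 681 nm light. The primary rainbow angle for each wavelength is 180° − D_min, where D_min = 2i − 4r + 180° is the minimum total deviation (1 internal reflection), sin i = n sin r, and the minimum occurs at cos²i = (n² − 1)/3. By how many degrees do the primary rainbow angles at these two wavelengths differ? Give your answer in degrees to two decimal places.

At 453 nm (n = 1.338): cos²i = 0.26341 → i = 59.120°, r = 39.899°, D_min = 138.643°, rainbow angle = 41.357°.
At 681 nm (n = 1.329): cos²i = 0.25541 → i = 59.643°, r = 40.487°, D_min = 137.337°, rainbow angle = 42.663°.
Angular width = |41.357° − 42.663°| = 1.307°.

1.31°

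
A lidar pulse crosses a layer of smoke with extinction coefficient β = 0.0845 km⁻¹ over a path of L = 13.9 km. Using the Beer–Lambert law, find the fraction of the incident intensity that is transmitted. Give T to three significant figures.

τ = β·L = 0.0845 × 13.9 = 1.1746.
T = exp(−1.1746) = 0.3090.

0.309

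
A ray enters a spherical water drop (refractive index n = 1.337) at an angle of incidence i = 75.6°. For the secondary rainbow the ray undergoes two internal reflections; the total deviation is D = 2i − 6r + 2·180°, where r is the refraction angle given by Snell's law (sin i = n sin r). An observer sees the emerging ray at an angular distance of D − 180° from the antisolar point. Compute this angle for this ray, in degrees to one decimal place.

sin r = sin 75.6° / 1.337 = 0.9686/1.337 = 0.7244; r = 46.42°.
D = 2·75.6° − 6·46.42° + 2·180° = 151.20° − 278.54° + 360° = 232.66°.
Angle from antisolar point = D − 180° = 52.66°.

52.7°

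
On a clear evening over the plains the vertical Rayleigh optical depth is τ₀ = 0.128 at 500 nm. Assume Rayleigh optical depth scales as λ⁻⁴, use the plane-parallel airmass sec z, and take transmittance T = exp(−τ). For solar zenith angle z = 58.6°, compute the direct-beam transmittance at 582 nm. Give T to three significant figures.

sec 58.6° = 1.9194.
τ = 0.128 × (500/582)⁴ × 1.9194 = 0.128 × 0.5447 × 1.9194 = 0.1338.
T = exp(−0.1338) = 0.8747.

0.875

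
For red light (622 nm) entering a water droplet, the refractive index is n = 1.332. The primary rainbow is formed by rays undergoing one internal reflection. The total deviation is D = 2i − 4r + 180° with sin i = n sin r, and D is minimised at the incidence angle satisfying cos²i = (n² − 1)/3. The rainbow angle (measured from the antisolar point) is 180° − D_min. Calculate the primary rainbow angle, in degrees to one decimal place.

cos²i = (1.77422 − 1)/3 = 0.25807; i = arccos(0.50801) = 59.469°.
sin r = sin 59.469°/1.332 = 0.64666; r = 40.290°.
D_min = 2·59.469° − 4·40.290° + 180° = 137.776°.
Rainbow angle = 180° − D_min = 42.224°.

42.2°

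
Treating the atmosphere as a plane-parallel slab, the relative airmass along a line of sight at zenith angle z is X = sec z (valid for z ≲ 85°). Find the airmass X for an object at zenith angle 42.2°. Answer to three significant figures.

X = sec z = 1/cos 42.2° = 1/0.7408 = 1.3499.

1.35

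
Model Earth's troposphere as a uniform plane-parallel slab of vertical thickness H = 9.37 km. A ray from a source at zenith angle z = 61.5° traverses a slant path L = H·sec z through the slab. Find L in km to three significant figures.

19.6 km

sec z = 1/cos 61.5° = 2.0957.
L = 9.37 × 2.0957 = 19.637 km.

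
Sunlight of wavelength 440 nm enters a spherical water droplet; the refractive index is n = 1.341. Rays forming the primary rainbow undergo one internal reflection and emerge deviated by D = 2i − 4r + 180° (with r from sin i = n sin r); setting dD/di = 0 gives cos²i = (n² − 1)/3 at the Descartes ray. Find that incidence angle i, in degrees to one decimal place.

cos²i = (1.341² − 1)/3 = (1.79828 − 1)/3 = 0.26609.
cos i = 0.51584, so i = 58.946°.

58.9°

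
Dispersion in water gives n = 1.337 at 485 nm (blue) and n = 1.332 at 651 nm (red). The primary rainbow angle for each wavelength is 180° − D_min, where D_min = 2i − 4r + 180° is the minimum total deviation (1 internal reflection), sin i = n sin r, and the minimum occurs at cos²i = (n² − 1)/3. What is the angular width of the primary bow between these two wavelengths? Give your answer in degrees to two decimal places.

0.72°

At 485 nm (n = 1.337): cos²i = 0.26252 → i = 59.178°, r = 39.964°, D_min = 138.500°, rainbow angle = 41.500°.
At 651 nm (n = 1.332): cos²i = 0.25807 → i = 59.469°, r = 40.290°, D_min = 137.776°, rainbow angle = 42.224°.
Angular width = |41.500° − 42.224°| = 0.724°.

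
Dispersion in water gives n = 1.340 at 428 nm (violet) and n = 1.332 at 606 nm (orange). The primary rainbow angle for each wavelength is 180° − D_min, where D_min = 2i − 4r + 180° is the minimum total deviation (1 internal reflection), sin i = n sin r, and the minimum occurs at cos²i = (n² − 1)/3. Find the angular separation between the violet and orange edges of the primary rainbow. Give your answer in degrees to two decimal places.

1.15°

At 428 nm (n = 1.340): cos²i = 0.26520 → i = 59.004°, r = 39.770°, D_min = 138.929°, rainbow angle = 41.071°.
At 606 nm (n = 1.332): cos²i = 0.25807 → i = 59.469°, r = 40.290°, D_min = 137.776°, rainbow angle = 42.224°.
Angular width = |41.071° − 42.224°| = 1.153°.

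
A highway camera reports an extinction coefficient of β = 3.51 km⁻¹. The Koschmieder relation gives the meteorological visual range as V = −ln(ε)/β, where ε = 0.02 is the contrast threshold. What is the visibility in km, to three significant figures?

1.11 km

V = −ln(0.02) / 3.51 = 3.912 / 3.51 = 1.1145 km.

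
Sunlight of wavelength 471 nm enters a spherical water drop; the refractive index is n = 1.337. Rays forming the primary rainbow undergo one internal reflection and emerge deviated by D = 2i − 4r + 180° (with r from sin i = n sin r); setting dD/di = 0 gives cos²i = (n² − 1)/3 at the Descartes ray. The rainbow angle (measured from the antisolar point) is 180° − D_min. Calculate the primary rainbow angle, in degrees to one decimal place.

41.5°

cos²i = (1.78757 − 1)/3 = 0.26252; i = arccos(0.51237) = 59.178°.
sin r = sin 59.178°/1.337 = 0.64231; r = 39.964°.
D_min = 2·59.178° − 4·39.964° + 180° = 138.500°.
Rainbow angle = 180° − D_min = 41.500°.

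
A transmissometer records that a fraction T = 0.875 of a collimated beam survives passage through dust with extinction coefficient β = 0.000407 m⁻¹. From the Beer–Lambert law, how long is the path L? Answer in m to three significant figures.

328 m

Beer–Lambert: T = exp(−βL) ⇒ L = −ln(T)/β = −ln(0.875)/0.000407 = 0.1335/0.000407 = 328.1 m.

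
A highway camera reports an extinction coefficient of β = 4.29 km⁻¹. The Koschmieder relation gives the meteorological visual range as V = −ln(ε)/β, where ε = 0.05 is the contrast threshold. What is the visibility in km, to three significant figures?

V = −ln(0.05) / 4.29 = 2.996 / 4.29 = 0.6983 km.

0.698 km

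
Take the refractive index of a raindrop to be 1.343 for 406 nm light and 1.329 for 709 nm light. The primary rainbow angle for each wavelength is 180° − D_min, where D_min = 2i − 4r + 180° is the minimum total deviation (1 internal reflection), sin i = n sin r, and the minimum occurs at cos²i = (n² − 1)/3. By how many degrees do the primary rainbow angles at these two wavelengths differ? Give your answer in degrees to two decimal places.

2.02°

At 406 nm (n = 1.343): cos²i = 0.26788 → i = 58.830°, r = 39.577°, D_min = 139.354°, rainbow angle = 40.646°.
At 709 nm (n = 1.329): cos²i = 0.25541 → i = 59.643°, r = 40.487°, D_min = 137.337°, rainbow angle = 42.663°.
Angular width = |40.646° − 42.663°| = 2.017°.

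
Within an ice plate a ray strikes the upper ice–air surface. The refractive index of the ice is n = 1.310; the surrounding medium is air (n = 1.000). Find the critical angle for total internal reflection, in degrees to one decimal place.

sin θ_c = n_air / n = 1.000 / 1.310 = 0.7634.
θ_c = arcsin(0.7634) = 49.76°.

49.8°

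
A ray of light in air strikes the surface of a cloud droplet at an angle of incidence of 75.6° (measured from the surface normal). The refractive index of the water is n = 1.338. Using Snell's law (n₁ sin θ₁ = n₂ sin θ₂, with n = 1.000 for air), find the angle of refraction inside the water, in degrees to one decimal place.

46.4°

Snell: sin θ_r = sin θ_i / n = sin 75.6° / 1.338 = 0.9686 / 1.338 = 0.7239.
θ_r = arcsin(0.7239) = 46.38°.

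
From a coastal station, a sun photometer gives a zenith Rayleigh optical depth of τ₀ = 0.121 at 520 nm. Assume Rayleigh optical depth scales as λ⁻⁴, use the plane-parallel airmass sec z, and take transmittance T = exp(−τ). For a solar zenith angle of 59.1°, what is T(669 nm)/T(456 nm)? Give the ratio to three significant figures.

1.37

Airmass: sec 59.1° = 1.9473.
τ(669 nm) = 0.121 × (520/669)⁴ × 1.9473 = 0.121 × 0.3650 × 1.9473 = 0.0860.
τ(456 nm) = 0.121 × (520/456)⁴ × 1.9473 = 0.121 × 1.6910 × 1.9473 = 0.3984.
T(669)/T(456) = exp(τ_B − τ_A) = exp(0.3124) = 1.3668.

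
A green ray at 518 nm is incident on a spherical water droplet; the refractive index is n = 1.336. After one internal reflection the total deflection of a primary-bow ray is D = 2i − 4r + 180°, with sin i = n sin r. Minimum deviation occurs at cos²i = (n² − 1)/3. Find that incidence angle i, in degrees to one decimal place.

cos²i = (1.336² − 1)/3 = (1.78490 − 1)/3 = 0.26163.
cos i = 0.51150, so i = 59.236°.

59.2°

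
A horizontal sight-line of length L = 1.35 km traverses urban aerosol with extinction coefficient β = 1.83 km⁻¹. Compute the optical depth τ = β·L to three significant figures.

τ = β·L = 1.83 × 1.35 = 2.4705.

2.47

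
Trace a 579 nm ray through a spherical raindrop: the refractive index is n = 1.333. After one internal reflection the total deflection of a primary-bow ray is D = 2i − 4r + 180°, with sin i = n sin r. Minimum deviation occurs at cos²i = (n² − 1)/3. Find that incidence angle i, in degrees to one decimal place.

59.4°

cos²i = (1.333² − 1)/3 = (1.77689 − 1)/3 = 0.25896.
cos i = 0.50888, so i = 59.410°.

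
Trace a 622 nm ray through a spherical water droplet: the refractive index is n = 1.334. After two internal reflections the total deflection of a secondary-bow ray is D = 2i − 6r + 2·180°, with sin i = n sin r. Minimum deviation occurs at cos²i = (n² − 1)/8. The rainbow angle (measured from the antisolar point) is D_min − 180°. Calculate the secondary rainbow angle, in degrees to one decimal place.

51.2°

cos²i = (1.77956 − 1)/8 = 0.09744; i = arccos(0.31216) = 71.810°.
sin r = sin 71.810°/1.334 = 0.71217; r = 45.411°.
D_min = 2·71.810° − 6·45.411° + 360° = 231.153°.
Rainbow angle = D_min − 180° = 51.153°.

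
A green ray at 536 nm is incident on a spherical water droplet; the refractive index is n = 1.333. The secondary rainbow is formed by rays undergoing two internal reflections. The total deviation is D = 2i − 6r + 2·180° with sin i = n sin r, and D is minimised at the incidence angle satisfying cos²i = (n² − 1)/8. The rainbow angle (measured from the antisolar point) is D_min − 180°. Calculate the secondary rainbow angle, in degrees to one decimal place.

50.9°

cos²i = (1.77689 − 1)/8 = 0.09711; i = arccos(0.31163) = 71.843°.
sin r = sin 71.843°/1.333 = 0.71283; r = 45.466°.
D_min = 2·71.843° − 6·45.466° + 360° = 230.891°.
Rainbow angle = D_min − 180° = 50.891°.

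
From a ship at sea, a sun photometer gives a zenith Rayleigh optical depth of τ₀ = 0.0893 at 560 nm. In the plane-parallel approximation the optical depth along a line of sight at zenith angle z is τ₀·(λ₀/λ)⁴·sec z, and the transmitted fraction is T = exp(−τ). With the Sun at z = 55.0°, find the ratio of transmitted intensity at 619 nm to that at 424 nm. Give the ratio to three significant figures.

Airmass: sec 55.0° = 1.7434.
τ(619 nm) = 0.0893 × (560/619)⁴ × 1.7434 = 0.0893 × 0.6699 × 1.7434 = 0.1043.
τ(424 nm) = 0.0893 × (560/424)⁴ × 1.7434 = 0.0893 × 3.0429 × 1.7434 = 0.4737.
T(619)/T(424) = exp(τ_B − τ_A) = exp(0.3695) = 1.4470.

1.45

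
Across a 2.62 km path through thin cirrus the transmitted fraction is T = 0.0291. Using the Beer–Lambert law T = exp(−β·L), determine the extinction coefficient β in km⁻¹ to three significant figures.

Beer–Lambert: T = exp(−βL) ⇒ β = −ln(T)/L = −ln(0.0291)/2.62 = 3.5370/2.62 = 1.35 km⁻¹.

1.35 km⁻¹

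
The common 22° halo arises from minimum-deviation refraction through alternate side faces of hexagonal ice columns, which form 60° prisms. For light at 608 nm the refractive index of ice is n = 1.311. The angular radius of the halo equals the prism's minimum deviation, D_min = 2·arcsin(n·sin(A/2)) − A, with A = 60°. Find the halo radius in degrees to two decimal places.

n·sin(A/2) = 1.311 × sin 30° = 1.311 × 0.5000 = 0.6555.
D_min = 2·arcsin(0.6555) − 60° = 2 × 40.958° − 60° = 21.915°.

21.92°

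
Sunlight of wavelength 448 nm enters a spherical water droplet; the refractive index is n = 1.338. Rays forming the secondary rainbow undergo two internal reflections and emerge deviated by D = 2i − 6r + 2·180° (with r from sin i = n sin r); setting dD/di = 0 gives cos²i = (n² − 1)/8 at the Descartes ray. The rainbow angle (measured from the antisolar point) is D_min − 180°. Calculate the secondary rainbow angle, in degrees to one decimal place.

cos²i = (1.79024 − 1)/8 = 0.09878; i = arccos(0.31429) = 71.682°.
sin r = sin 71.682°/1.338 = 0.70951; r = 45.195°.
D_min = 2·71.682° − 6·45.195° + 360° = 232.193°.
Rainbow angle = D_min − 180° = 52.193°.

52.2°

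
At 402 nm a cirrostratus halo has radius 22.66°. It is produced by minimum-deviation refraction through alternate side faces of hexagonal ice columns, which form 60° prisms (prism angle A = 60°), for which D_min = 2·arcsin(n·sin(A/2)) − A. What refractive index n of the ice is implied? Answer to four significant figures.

Rearranging: n = sin((D_min + A)/2) / sin(A/2).
(D_min + A)/2 = (22.66° + 60°)/2 = 41.330°.
n = sin 41.330° / sin 30° = 0.6604 / 0.5000 = 1.3208.

1.321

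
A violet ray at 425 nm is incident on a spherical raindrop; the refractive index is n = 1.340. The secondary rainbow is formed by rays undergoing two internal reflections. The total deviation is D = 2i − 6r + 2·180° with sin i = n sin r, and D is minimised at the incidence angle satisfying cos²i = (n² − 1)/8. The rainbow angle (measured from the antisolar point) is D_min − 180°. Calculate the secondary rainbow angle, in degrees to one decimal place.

52.7°

cos²i = (1.79560 − 1)/8 = 0.09945; i = arccos(0.31536) = 71.618°.
sin r = sin 71.618°/1.340 = 0.70819; r = 45.088°.
D_min = 2·71.618° − 6·45.088° + 360° = 232.709°.
Rainbow angle = D_min − 180° = 52.709°.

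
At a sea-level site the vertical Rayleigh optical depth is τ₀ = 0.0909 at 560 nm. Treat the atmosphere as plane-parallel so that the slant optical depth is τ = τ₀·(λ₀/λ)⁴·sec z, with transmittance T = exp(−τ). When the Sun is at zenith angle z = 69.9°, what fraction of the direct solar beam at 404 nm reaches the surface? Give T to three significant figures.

sec 69.9° = 2.9099.
τ = 0.0909 × (560/404)⁴ × 2.9099 = 0.0909 × 3.6917 × 2.9099 = 0.9765.
T = exp(−0.9765) = 0.3766.

0.377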